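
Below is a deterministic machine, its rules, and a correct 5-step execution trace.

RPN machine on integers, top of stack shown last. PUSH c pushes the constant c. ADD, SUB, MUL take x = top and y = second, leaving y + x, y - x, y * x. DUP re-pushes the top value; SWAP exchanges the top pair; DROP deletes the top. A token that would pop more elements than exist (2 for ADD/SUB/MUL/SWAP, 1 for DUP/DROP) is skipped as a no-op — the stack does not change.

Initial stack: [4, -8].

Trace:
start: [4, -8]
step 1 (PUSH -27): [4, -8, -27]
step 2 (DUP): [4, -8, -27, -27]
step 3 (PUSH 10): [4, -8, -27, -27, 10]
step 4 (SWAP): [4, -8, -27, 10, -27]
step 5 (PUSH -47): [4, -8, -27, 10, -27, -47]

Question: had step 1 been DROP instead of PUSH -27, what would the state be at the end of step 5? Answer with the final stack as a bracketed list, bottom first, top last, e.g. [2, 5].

(re-executing from step 1 with the substitution; state before step 1: [4, -8])
step 1 (DROP): [4]
step 2 (DUP): [4, 4]
step 3 (PUSH 10): [4, 4, 10]
step 4 (SWAP): [4, 10, 4]
step 5 (PUSH -47): [4, 10, 4, -47]

[4, 10, 4, -47]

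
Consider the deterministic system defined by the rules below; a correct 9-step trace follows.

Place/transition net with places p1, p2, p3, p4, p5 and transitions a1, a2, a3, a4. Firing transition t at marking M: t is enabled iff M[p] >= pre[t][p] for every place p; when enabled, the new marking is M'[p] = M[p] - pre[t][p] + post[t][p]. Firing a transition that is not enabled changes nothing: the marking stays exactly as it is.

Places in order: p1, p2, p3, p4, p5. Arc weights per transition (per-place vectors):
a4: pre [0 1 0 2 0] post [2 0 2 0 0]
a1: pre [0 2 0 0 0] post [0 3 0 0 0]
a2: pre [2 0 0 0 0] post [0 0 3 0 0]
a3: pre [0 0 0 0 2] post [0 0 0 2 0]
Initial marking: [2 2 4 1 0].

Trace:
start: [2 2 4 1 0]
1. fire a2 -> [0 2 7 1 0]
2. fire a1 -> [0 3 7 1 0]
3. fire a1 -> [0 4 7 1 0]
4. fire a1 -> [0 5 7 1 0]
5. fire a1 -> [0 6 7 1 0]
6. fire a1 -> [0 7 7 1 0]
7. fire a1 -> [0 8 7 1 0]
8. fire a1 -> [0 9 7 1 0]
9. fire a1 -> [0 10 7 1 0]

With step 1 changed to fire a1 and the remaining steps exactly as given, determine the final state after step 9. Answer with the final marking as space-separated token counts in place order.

(re-executing from step 1 with the substitution; state before step 1: [2 2 4 1 0])
1. fire a1 -> [2 3 4 1 0]
2. fire a1 -> [2 4 4 1 0]
3. fire a1 -> [2 5 4 1 0]
4. fire a1 -> [2 6 4 1 0]
5. fire a1 -> [2 7 4 1 0]
6. fire a1 -> [2 8 4 1 0]
7. fire a1 -> [2 9 4 1 0]
8. fire a1 -> [2 10 4 1 0]
9. fire a1 -> [2 11 4 1 0]

2 11 4 1 0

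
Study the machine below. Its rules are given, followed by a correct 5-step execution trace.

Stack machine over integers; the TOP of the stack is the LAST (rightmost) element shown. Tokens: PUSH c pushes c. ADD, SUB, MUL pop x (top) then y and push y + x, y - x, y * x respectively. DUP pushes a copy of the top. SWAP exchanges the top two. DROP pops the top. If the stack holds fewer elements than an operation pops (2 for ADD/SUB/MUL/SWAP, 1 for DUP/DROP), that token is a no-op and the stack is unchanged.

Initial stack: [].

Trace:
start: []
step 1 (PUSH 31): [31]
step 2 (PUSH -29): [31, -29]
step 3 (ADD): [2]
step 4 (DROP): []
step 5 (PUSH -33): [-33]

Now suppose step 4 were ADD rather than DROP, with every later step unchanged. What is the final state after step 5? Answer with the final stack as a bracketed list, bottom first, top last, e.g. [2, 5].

(re-executing from step 4 with the substitution; state before step 4: [2])
step 4 (ADD): [2]
step 5 (PUSH -33): [2, -33]

[2, -33]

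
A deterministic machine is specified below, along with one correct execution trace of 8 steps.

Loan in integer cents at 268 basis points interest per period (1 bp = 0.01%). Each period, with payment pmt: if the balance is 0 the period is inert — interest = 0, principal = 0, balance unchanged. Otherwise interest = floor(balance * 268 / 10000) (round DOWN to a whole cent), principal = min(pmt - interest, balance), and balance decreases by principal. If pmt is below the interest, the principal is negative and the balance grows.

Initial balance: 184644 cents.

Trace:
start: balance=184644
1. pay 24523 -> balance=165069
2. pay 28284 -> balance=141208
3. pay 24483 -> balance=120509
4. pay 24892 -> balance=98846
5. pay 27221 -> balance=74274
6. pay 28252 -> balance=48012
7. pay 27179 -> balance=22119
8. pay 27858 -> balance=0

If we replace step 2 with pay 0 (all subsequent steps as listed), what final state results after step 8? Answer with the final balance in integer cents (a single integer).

28001

(re-executing from step 2 with the substitution; state before step 2: balance=165069)
2. pay 0 -> balance=169492
3. pay 24483 -> balance=149551
4. pay 24892 -> balance=128666
5. pay 27221 -> balance=104893
6. pay 28252 -> balance=79452
7. pay 27179 -> balance=54402
8. pay 27858 -> balance=28001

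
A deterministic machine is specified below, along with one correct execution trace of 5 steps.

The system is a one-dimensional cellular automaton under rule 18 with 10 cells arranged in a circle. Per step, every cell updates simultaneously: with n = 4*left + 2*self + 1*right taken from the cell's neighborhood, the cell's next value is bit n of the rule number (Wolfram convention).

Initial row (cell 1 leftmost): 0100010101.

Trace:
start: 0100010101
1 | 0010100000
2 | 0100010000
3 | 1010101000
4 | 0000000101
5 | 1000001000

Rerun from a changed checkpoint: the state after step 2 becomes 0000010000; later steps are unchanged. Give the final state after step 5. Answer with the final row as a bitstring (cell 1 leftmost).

0010101010

state after step 2 := 0000010000
3 | 0000101000
4 | 0001000100
5 | 0010101010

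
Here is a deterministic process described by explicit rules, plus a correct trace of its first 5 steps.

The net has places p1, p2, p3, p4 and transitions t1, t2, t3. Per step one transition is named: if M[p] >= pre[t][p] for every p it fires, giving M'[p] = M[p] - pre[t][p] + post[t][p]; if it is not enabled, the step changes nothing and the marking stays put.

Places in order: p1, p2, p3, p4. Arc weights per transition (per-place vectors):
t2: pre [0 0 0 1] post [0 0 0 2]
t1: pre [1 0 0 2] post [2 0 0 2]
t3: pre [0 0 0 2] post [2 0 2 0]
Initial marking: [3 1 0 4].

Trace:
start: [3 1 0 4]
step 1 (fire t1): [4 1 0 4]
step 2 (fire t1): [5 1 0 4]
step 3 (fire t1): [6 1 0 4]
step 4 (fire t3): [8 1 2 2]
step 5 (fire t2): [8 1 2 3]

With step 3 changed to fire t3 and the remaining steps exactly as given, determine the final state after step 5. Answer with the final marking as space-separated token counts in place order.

9 1 4 0

(re-executing from step 3 with the substitution; state before step 3: [5 1 0 4])
step 3 (fire t3): [7 1 2 2]
step 4 (fire t3): [9 1 4 0]
step 5 (fire t2): [9 1 4 0]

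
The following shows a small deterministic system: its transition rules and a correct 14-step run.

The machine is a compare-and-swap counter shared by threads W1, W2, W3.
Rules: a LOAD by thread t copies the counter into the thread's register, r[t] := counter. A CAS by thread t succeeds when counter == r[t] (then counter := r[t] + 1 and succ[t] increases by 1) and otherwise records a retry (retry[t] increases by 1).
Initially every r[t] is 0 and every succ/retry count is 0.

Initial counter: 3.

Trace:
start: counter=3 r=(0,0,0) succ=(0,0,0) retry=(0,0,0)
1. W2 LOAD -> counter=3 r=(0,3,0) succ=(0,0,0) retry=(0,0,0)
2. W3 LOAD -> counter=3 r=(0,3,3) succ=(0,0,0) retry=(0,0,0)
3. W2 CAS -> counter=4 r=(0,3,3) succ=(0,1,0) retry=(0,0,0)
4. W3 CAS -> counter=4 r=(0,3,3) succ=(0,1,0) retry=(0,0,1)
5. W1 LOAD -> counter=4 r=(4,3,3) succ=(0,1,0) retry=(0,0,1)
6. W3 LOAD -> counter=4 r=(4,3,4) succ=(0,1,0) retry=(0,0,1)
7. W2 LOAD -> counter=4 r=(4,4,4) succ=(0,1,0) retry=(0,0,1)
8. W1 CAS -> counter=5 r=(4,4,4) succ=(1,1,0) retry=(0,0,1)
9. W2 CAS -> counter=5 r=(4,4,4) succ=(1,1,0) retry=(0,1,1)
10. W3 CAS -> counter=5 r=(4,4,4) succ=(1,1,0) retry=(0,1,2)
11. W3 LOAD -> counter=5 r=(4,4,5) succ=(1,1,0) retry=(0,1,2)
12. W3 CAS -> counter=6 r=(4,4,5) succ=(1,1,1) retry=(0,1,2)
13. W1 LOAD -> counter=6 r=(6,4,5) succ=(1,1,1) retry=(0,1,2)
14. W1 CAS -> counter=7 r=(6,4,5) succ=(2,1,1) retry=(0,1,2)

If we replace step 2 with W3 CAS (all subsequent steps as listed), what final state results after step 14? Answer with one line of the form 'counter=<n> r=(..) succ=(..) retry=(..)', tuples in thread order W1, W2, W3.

(re-executing from step 2 with the substitution; state before step 2: counter=3 r=(0,3,0) succ=(0,0,0) retry=(0,0,0))
2. W3 CAS -> counter=3 r=(0,3,0) succ=(0,0,0) retry=(0,0,1)
3. W2 CAS -> counter=4 r=(0,3,0) succ=(0,1,0) retry=(0,0,1)
4. W3 CAS -> counter=4 r=(0,3,0) succ=(0,1,0) retry=(0,0,2)
5. W1 LOAD -> counter=4 r=(4,3,0) succ=(0,1,0) retry=(0,0,2)
6. W3 LOAD -> counter=4 r=(4,3,4) succ=(0,1,0) retry=(0,0,2)
7. W2 LOAD -> counter=4 r=(4,4,4) succ=(0,1,0) retry=(0,0,2)
8. W1 CAS -> counter=5 r=(4,4,4) succ=(1,1,0) retry=(0,0,2)
9. W2 CAS -> counter=5 r=(4,4,4) succ=(1,1,0) retry=(0,1,2)
10. W3 CAS -> counter=5 r=(4,4,4) succ=(1,1,0) retry=(0,1,3)
11. W3 LOAD -> counter=5 r=(4,4,5) succ=(1,1,0) retry=(0,1,3)
12. W3 CAS -> counter=6 r=(4,4,5) succ=(1,1,1) retry=(0,1,3)
13. W1 LOAD -> counter=6 r=(6,4,5) succ=(1,1,1) retry=(0,1,3)
14. W1 CAS -> counter=7 r=(6,4,5) succ=(2,1,1) retry=(0,1,3)

counter=7 r=(6,4,5) succ=(2,1,1) retry=(0,1,3)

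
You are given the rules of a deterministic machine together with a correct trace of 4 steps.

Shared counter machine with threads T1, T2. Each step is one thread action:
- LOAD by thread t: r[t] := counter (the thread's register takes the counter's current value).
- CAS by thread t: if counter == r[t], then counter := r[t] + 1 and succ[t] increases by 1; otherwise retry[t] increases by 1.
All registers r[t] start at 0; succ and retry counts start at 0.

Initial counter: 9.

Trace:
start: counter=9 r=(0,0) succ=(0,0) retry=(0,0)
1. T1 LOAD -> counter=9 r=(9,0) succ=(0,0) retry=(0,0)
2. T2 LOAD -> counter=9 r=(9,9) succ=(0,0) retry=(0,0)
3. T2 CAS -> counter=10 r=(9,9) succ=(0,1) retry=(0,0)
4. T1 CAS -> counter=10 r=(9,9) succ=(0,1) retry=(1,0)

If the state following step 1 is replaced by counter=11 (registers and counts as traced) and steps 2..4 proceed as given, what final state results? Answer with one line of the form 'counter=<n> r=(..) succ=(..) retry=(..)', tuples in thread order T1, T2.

counter=12 r=(9,11) succ=(0,1) retry=(1,0)

state after step 1 := counter=11 r=(9,0) succ=(0,0) retry=(0,0)
2. T2 LOAD -> counter=11 r=(9,11) succ=(0,0) retry=(0,0)
3. T2 CAS -> counter=12 r=(9,11) succ=(0,1) retry=(0,0)
4. T1 CAS -> counter=12 r=(9,11) succ=(0,1) retry=(1,0)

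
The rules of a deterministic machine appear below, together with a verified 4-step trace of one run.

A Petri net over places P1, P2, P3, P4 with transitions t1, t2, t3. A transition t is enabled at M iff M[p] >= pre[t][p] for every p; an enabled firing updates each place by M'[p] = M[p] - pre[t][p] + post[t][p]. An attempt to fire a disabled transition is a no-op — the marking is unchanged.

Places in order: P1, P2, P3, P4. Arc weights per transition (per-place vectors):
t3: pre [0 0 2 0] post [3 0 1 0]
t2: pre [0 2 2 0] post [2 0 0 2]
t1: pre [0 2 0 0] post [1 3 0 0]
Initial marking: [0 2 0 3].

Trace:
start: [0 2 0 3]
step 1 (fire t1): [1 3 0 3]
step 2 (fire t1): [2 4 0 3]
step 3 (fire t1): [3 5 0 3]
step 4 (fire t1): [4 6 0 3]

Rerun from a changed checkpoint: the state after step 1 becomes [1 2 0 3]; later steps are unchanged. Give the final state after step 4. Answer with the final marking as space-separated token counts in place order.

4 5 0 3

state after step 1 := [1 2 0 3]
step 2 (fire t1): [2 3 0 3]
step 3 (fire t1): [3 4 0 3]
step 4 (fire t1): [4 5 0 3]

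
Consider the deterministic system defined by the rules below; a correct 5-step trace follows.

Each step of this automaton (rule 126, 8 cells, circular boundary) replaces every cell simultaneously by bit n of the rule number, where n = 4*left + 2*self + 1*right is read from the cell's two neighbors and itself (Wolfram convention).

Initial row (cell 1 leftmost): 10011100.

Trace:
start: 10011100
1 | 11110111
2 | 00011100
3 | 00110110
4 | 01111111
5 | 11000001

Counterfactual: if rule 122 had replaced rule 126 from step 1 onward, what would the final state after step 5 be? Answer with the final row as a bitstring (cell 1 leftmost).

(re-executing steps 1..5 under rule 122; state before step 1: 10011100)
1 | 01110111
2 | 11011101
3 | 01110111
4 | 11011101
5 | 01110111

01110111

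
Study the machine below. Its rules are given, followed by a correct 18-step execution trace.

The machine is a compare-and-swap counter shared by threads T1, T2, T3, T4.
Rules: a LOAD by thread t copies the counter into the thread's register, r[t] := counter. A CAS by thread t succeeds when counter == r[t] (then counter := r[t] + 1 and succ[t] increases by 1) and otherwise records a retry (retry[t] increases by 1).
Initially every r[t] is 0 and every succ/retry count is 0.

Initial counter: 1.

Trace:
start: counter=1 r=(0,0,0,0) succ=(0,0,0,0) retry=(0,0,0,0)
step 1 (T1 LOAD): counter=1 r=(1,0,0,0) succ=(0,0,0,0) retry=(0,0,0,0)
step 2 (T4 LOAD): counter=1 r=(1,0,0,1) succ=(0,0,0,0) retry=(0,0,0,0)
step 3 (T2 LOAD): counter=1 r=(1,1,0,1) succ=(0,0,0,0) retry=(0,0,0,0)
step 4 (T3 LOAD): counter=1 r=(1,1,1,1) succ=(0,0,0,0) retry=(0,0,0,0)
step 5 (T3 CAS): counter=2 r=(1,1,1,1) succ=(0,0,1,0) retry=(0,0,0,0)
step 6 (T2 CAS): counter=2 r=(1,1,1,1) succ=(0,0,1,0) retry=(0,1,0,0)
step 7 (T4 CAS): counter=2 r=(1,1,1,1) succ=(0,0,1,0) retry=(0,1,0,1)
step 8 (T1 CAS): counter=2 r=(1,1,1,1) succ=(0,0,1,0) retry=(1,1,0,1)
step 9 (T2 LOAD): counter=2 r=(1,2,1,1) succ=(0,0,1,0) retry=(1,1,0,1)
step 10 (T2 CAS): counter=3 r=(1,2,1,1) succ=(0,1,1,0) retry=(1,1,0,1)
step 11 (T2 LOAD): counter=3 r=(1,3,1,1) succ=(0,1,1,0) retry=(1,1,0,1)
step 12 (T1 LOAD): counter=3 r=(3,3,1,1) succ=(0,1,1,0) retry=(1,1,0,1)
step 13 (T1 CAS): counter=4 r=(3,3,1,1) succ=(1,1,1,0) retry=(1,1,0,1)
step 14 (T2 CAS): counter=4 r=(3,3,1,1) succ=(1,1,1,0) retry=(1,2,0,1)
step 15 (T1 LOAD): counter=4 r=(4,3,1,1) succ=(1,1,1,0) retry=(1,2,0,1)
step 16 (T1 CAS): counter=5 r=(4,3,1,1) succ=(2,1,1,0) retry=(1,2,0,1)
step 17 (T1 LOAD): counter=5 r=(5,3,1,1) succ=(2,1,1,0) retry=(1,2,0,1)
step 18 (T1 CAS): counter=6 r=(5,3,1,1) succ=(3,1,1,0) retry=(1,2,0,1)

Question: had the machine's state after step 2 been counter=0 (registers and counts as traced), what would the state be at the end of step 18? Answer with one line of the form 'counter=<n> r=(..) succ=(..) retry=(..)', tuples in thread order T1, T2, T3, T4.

state after step 2 := counter=0 r=(1,0,0,1) succ=(0,0,0,0) retry=(0,0,0,0)
step 3 (T2 LOAD): counter=0 r=(1,0,0,1) succ=(0,0,0,0) retry=(0,0,0,0)
step 4 (T3 LOAD): counter=0 r=(1,0,0,1) succ=(0,0,0,0) retry=(0,0,0,0)
step 5 (T3 CAS): counter=1 r=(1,0,0,1) succ=(0,0,1,0) retry=(0,0,0,0)
step 6 (T2 CAS): counter=1 r=(1,0,0,1) succ=(0,0,1,0) retry=(0,1,0,0)
step 7 (T4 CAS): counter=2 r=(1,0,0,1) succ=(0,0,1,1) retry=(0,1,0,0)
step 8 (T1 CAS): counter=2 r=(1,0,0,1) succ=(0,0,1,1) retry=(1,1,0,0)
step 9 (T2 LOAD): counter=2 r=(1,2,0,1) succ=(0,0,1,1) retry=(1,1,0,0)
step 10 (T2 CAS): counter=3 r=(1,2,0,1) succ=(0,1,1,1) retry=(1,1,0,0)
step 11 (T2 LOAD): counter=3 r=(1,3,0,1) succ=(0,1,1,1) retry=(1,1,0,0)
step 12 (T1 LOAD): counter=3 r=(3,3,0,1) succ=(0,1,1,1) retry=(1,1,0,0)
step 13 (T1 CAS): counter=4 r=(3,3,0,1) succ=(1,1,1,1) retry=(1,1,0,0)
step 14 (T2 CAS): counter=4 r=(3,3,0,1) succ=(1,1,1,1) retry=(1,2,0,0)
step 15 (T1 LOAD): counter=4 r=(4,3,0,1) succ=(1,1,1,1) retry=(1,2,0,0)
step 16 (T1 CAS): counter=5 r=(4,3,0,1) succ=(2,1,1,1) retry=(1,2,0,0)
step 17 (T1 LOAD): counter=5 r=(5,3,0,1) succ=(2,1,1,1) retry=(1,2,0,0)
step 18 (T1 CAS): counter=6 r=(5,3,0,1) succ=(3,1,1,1) retry=(1,2,0,0)

counter=6 r=(5,3,0,1) succ=(3,1,1,1) retry=(1,2,0,0)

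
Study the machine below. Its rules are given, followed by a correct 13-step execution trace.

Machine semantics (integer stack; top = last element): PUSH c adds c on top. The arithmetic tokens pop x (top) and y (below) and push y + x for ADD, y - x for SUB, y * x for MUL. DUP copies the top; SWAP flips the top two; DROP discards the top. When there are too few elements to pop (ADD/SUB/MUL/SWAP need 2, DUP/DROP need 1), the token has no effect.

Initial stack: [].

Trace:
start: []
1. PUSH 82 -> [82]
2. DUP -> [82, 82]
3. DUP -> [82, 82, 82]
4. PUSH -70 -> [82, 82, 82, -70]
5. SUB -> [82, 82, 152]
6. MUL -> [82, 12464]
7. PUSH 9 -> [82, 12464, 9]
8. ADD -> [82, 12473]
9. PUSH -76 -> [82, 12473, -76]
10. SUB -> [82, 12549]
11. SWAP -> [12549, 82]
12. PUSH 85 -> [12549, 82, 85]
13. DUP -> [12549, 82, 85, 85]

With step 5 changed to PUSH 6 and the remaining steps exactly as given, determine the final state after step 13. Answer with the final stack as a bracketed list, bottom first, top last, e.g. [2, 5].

[82, 82, -335, 82, 85, 85]

(re-executing from step 5 with the substitution; state before step 5: [82, 82, 82, -70])
5. PUSH 6 -> [82, 82, 82, -70, 6]
6. MUL -> [82, 82, 82, -420]
7. PUSH 9 -> [82, 82, 82, -420, 9]
8. ADD -> [82, 82, 82, -411]
9. PUSH -76 -> [82, 82, 82, -411, -76]
10. SUB -> [82, 82, 82, -335]
11. SWAP -> [82, 82, -335, 82]
12. PUSH 85 -> [82, 82, -335, 82, 85]
13. DUP -> [82, 82, -335, 82, 85, 85]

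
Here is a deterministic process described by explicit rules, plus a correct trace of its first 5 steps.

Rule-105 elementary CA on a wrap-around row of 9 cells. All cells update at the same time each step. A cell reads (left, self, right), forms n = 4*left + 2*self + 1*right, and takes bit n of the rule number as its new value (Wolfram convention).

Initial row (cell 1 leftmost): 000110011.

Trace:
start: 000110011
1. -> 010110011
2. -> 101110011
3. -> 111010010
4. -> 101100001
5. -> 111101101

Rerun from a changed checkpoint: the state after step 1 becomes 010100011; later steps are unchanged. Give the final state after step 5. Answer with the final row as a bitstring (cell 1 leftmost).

011111100

state after step 1 := 010100011
2. -> 101001011
3. -> 110000110
4. -> 110110111
5. -> 011111100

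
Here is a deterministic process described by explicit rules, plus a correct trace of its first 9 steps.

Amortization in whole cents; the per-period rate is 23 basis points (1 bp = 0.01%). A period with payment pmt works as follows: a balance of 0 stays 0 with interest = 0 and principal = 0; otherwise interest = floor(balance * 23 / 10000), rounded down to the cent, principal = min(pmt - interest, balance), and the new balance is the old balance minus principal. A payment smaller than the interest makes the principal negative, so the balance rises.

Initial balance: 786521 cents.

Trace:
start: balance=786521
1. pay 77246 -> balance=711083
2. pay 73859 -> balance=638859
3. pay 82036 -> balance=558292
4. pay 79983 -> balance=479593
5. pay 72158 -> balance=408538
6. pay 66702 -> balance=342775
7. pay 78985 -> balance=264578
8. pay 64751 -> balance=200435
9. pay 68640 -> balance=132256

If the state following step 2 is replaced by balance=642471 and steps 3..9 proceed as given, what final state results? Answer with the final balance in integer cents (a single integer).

state after step 2 := balance=642471
3. pay 82036 -> balance=561912
4. pay 79983 -> balance=483221
5. pay 72158 -> balance=412174
6. pay 66702 -> balance=346420
7. pay 78985 -> balance=268231
8. pay 64751 -> balance=204096
9. pay 68640 -> balance=135925

135925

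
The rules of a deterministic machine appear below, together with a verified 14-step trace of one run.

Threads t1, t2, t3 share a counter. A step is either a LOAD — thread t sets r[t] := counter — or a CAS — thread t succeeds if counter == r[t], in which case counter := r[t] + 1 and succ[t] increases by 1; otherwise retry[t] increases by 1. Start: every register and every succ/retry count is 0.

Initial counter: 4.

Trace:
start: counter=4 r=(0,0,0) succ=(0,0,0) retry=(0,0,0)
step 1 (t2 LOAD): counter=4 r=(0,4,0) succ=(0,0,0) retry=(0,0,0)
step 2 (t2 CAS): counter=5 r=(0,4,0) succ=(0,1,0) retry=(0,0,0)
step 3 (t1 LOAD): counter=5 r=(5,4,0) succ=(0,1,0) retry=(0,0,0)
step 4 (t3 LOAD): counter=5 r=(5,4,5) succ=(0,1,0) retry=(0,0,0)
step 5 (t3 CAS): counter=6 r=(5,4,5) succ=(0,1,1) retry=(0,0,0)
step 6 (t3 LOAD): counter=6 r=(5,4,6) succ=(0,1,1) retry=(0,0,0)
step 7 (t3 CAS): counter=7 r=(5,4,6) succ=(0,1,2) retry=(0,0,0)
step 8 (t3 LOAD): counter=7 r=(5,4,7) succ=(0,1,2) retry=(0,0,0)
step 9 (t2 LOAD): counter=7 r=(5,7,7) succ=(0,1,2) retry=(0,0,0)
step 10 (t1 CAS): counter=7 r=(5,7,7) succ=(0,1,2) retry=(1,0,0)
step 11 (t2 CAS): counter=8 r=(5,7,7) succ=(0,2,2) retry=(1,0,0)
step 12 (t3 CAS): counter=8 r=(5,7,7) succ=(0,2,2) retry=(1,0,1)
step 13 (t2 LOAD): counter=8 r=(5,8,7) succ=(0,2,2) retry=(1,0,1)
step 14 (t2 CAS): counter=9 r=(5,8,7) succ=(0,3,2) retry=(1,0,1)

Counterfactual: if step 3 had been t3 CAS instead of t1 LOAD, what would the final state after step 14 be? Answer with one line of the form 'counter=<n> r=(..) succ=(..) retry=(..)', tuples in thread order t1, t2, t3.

counter=9 r=(0,8,7) succ=(0,3,2) retry=(1,0,2)

(re-executing from step 3 with the substitution; state before step 3: counter=5 r=(0,4,0) succ=(0,1,0) retry=(0,0,0))
step 3 (t3 CAS): counter=5 r=(0,4,0) succ=(0,1,0) retry=(0,0,1)
step 4 (t3 LOAD): counter=5 r=(0,4,5) succ=(0,1,0) retry=(0,0,1)
step 5 (t3 CAS): counter=6 r=(0,4,5) succ=(0,1,1) retry=(0,0,1)
step 6 (t3 LOAD): counter=6 r=(0,4,6) succ=(0,1,1) retry=(0,0,1)
step 7 (t3 CAS): counter=7 r=(0,4,6) succ=(0,1,2) retry=(0,0,1)
step 8 (t3 LOAD): counter=7 r=(0,4,7) succ=(0,1,2) retry=(0,0,1)
step 9 (t2 LOAD): counter=7 r=(0,7,7) succ=(0,1,2) retry=(0,0,1)
step 10 (t1 CAS): counter=7 r=(0,7,7) succ=(0,1,2) retry=(1,0,1)
step 11 (t2 CAS): counter=8 r=(0,7,7) succ=(0,2,2) retry=(1,0,1)
step 12 (t3 CAS): counter=8 r=(0,7,7) succ=(0,2,2) retry=(1,0,2)
step 13 (t2 LOAD): counter=8 r=(0,8,7) succ=(0,2,2) retry=(1,0,2)
step 14 (t2 CAS): counter=9 r=(0,8,7) succ=(0,3,2) retry=(1,0,2)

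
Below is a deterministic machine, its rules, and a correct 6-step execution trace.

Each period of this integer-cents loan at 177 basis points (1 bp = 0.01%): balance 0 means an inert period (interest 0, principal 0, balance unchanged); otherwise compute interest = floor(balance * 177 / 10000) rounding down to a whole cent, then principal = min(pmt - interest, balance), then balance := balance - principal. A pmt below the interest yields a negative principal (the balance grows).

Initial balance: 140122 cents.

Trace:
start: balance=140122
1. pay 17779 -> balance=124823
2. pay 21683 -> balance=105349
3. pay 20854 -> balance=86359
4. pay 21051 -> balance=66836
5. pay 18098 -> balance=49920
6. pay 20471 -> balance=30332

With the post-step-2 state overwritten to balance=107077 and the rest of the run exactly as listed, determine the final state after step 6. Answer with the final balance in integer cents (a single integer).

state after step 2 := balance=107077
3. pay 20854 -> balance=88118
4. pay 21051 -> balance=68626
5. pay 18098 -> balance=51742
6. pay 20471 -> balance=32186

32186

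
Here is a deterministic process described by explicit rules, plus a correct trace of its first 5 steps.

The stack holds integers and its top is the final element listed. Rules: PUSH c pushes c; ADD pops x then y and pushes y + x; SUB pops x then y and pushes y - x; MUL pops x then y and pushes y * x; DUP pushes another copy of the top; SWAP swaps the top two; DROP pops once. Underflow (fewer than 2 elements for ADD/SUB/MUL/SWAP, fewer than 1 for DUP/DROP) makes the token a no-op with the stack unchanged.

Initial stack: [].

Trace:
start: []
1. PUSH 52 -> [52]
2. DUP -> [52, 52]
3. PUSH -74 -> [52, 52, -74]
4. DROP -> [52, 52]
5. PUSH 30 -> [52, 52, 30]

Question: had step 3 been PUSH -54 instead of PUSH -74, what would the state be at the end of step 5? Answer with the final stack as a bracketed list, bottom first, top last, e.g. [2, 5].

[52, 52, 30]

(re-executing from step 3 with the substitution; state before step 3: [52, 52])
3. PUSH -54 -> [52, 52, -54]
4. DROP -> [52, 52]
5. PUSH 30 -> [52, 52, 30]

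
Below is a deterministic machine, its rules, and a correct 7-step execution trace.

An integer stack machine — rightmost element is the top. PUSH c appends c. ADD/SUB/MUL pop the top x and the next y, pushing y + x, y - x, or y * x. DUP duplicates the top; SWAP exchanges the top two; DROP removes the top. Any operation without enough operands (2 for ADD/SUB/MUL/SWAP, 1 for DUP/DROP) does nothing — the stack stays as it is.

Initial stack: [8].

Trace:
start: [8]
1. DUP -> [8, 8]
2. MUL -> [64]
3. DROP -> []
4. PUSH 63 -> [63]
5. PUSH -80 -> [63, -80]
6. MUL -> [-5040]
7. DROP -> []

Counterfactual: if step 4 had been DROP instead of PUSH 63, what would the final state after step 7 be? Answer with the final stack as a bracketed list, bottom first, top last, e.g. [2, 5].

(re-executing from step 4 with the substitution; state before step 4: [])
4. DROP -> []
5. PUSH -80 -> [-80]
6. MUL -> [-80]
7. DROP -> []

[]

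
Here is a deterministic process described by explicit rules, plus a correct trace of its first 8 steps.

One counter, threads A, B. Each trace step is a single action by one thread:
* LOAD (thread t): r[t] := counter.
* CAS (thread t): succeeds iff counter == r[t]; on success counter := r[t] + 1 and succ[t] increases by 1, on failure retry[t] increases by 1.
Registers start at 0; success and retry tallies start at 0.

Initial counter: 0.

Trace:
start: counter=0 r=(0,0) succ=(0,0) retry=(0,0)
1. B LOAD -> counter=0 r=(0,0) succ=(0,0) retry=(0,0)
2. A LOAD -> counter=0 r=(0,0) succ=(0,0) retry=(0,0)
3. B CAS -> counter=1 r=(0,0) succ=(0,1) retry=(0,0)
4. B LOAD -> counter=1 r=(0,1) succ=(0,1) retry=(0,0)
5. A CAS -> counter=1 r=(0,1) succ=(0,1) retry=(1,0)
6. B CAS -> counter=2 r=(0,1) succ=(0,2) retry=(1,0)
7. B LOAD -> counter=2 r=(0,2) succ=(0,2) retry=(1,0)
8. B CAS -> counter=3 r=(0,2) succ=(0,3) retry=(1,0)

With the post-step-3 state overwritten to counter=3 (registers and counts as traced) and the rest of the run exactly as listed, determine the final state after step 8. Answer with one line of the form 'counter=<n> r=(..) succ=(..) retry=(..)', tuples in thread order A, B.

counter=5 r=(0,4) succ=(0,3) retry=(1,0)

state after step 3 := counter=3 r=(0,0) succ=(0,1) retry=(0,0)
4. B LOAD -> counter=3 r=(0,3) succ=(0,1) retry=(0,0)
5. A CAS -> counter=3 r=(0,3) succ=(0,1) retry=(1,0)
6. B CAS -> counter=4 r=(0,3) succ=(0,2) retry=(1,0)
7. B LOAD -> counter=4 r=(0,4) succ=(0,2) retry=(1,0)
8. B CAS -> counter=5 r=(0,4) succ=(0,3) retry=(1,0)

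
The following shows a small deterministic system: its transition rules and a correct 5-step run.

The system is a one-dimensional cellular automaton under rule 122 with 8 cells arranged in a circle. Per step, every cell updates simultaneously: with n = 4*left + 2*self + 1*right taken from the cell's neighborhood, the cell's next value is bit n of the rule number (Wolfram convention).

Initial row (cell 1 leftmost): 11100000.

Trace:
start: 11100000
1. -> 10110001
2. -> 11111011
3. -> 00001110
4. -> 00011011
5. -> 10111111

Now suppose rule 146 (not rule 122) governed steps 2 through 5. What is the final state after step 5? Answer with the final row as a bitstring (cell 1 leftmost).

00000000

(re-executing steps 2..5 under rule 146; state before step 2: 10110001)
2. -> 00001010
3. -> 00010001
4. -> 10101010
5. -> 00000000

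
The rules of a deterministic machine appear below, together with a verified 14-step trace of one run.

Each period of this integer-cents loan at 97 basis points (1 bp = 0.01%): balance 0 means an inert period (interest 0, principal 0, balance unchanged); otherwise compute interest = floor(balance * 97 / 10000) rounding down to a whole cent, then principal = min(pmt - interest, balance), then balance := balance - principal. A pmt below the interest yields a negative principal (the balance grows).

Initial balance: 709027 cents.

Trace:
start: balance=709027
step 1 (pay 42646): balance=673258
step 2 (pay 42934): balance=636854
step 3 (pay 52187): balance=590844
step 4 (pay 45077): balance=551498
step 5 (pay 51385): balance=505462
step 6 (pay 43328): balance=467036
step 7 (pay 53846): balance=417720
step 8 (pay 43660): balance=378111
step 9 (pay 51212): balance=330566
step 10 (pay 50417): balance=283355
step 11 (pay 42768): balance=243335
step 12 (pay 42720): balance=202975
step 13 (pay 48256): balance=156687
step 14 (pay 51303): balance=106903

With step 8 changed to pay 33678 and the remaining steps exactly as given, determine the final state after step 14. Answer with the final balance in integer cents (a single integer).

117482

(re-executing from step 8 with the substitution; state before step 8: balance=417720)
step 8 (pay 33678): balance=388093
step 9 (pay 51212): balance=340645
step 10 (pay 50417): balance=293532
step 11 (pay 42768): balance=253611
step 12 (pay 42720): balance=213351
step 13 (pay 48256): balance=167164
step 14 (pay 51303): balance=117482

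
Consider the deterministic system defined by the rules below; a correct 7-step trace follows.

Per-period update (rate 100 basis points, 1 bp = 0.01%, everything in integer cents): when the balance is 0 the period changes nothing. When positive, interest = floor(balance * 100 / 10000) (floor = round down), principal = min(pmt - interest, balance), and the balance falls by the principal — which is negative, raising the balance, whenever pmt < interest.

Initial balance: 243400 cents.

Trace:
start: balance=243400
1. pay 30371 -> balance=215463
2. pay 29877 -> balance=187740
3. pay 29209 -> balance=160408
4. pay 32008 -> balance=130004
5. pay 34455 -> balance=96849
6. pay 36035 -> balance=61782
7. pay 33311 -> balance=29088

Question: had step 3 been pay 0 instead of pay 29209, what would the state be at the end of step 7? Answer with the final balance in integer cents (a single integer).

59483

(re-executing from step 3 with the substitution; state before step 3: balance=187740)
3. pay 0 -> balance=189617
4. pay 32008 -> balance=159505
5. pay 34455 -> balance=126645
6. pay 36035 -> balance=91876
7. pay 33311 -> balance=59483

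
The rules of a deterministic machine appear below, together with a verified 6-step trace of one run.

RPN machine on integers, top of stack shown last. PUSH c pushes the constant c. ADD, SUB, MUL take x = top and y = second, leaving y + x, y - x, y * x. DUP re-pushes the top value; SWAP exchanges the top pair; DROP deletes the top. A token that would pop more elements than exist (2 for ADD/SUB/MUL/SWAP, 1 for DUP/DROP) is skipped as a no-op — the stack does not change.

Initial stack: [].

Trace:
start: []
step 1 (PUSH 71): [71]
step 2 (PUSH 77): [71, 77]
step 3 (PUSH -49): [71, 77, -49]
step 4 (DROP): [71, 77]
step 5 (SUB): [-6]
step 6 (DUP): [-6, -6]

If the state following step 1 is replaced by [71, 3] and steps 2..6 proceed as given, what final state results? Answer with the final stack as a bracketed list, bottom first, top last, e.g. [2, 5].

state after step 1 := [71, 3]
step 2 (PUSH 77): [71, 3, 77]
step 3 (PUSH -49): [71, 3, 77, -49]
step 4 (DROP): [71, 3, 77]
step 5 (SUB): [71, -74]
step 6 (DUP): [71, -74, -74]

[71, -74, -74]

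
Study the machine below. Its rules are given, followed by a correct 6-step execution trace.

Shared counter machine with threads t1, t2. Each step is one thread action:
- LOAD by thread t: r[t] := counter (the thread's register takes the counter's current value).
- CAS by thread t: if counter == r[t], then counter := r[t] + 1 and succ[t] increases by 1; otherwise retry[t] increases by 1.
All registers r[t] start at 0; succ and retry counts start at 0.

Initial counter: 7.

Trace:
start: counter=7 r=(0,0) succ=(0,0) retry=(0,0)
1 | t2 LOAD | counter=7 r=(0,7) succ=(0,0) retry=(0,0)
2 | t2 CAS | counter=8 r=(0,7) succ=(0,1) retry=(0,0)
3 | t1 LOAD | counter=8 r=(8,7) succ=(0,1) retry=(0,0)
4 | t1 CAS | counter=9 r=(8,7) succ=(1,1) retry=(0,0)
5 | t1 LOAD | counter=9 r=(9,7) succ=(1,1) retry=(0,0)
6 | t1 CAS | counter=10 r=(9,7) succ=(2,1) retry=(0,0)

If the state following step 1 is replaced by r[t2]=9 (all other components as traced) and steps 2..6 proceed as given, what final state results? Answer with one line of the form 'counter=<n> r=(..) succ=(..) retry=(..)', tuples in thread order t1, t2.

state after step 1 := counter=7 r=(0,9) succ=(0,0) retry=(0,0)
2 | t2 CAS | counter=7 r=(0,9) succ=(0,0) retry=(0,1)
3 | t1 LOAD | counter=7 r=(7,9) succ=(0,0) retry=(0,1)
4 | t1 CAS | counter=8 r=(7,9) succ=(1,0) retry=(0,1)
5 | t1 LOAD | counter=8 r=(8,9) succ=(1,0) retry=(0,1)
6 | t1 CAS | counter=9 r=(8,9) succ=(2,0) retry=(0,1)

counter=9 r=(8,9) succ=(2,0) retry=(0,1)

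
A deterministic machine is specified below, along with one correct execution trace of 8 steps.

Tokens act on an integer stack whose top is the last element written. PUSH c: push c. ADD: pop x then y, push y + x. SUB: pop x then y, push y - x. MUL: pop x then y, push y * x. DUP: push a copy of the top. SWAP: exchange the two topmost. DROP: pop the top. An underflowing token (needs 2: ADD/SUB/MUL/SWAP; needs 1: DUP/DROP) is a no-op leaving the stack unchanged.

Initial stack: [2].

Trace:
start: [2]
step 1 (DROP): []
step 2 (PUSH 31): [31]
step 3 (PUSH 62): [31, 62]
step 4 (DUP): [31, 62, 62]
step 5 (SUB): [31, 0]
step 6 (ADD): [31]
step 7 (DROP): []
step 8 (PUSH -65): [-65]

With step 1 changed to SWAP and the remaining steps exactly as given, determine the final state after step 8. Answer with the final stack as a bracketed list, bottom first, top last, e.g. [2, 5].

[2, -65]

(re-executing from step 1 with the substitution; state before step 1: [2])
step 1 (SWAP): [2]
step 2 (PUSH 31): [2, 31]
step 3 (PUSH 62): [2, 31, 62]
step 4 (DUP): [2, 31, 62, 62]
step 5 (SUB): [2, 31, 0]
step 6 (ADD): [2, 31]
step 7 (DROP): [2]
step 8 (PUSH -65): [2, -65]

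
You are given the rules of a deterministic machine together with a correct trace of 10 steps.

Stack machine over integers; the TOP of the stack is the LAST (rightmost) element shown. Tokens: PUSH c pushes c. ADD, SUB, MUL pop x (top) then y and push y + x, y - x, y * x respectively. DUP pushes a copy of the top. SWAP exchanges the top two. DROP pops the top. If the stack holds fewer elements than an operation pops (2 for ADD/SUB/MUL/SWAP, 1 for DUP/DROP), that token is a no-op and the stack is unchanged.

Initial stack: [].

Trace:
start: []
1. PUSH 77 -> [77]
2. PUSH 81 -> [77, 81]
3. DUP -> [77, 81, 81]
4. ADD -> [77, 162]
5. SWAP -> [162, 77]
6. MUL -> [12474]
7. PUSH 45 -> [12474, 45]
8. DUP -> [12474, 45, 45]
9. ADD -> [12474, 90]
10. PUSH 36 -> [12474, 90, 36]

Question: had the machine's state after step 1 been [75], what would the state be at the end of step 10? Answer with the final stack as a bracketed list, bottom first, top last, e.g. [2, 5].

[12150, 90, 36]

state after step 1 := [75]
2. PUSH 81 -> [75, 81]
3. DUP -> [75, 81, 81]
4. ADD -> [75, 162]
5. SWAP -> [162, 75]
6. MUL -> [12150]
7. PUSH 45 -> [12150, 45]
8. DUP -> [12150, 45, 45]
9. ADD -> [12150, 90]
10. PUSH 36 -> [12150, 90, 36]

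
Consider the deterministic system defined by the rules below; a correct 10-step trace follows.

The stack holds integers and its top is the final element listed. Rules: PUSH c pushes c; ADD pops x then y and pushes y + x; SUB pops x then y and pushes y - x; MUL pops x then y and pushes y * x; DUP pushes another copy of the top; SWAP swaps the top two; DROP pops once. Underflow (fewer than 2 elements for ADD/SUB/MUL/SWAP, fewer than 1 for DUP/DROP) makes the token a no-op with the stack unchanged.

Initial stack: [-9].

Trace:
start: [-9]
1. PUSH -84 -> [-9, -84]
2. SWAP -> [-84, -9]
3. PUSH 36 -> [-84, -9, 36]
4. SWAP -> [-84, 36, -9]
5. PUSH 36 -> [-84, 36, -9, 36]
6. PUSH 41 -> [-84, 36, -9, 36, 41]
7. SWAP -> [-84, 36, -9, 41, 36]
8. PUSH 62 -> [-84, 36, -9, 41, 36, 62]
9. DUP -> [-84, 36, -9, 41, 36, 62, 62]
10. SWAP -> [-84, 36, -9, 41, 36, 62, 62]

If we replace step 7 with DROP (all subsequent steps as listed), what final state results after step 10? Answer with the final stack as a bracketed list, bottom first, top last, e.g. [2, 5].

(re-executing from step 7 with the substitution; state before step 7: [-84, 36, -9, 36, 41])
7. DROP -> [-84, 36, -9, 36]
8. PUSH 62 -> [-84, 36, -9, 36, 62]
9. DUP -> [-84, 36, -9, 36, 62, 62]
10. SWAP -> [-84, 36, -9, 36, 62, 62]

[-84, 36, -9, 36, 62, 62]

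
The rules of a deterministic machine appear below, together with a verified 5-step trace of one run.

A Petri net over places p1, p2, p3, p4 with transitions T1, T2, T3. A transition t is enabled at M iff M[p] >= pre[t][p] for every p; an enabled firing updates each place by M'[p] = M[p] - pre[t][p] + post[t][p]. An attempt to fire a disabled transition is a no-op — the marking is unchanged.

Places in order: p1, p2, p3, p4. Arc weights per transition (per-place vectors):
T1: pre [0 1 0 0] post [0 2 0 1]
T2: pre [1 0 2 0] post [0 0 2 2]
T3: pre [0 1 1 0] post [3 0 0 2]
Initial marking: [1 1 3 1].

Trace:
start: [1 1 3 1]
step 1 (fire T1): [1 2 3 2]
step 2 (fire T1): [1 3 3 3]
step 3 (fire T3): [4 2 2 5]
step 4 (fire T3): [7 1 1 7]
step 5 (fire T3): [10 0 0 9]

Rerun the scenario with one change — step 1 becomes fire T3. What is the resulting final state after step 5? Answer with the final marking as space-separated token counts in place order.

4 0 2 3

(re-executing from step 1 with the substitution; state before step 1: [1 1 3 1])
step 1 (fire T3): [4 0 2 3]
step 2 (fire T1): [4 0 2 3]
step 3 (fire T3): [4 0 2 3]
step 4 (fire T3): [4 0 2 3]
step 5 (fire T3): [4 0 2 3]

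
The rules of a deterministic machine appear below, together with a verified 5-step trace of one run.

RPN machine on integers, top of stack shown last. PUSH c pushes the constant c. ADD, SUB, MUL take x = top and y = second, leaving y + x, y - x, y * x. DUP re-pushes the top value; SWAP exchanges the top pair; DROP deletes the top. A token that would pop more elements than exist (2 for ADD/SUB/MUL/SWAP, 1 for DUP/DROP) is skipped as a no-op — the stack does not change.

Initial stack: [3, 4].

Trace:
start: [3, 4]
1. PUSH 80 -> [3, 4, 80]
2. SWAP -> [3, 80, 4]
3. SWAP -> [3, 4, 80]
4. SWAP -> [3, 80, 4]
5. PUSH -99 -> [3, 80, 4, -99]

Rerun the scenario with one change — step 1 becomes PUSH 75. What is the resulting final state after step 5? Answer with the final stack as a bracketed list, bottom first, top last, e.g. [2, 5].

[3, 75, 4, -99]

(re-executing from step 1 with the substitution; state before step 1: [3, 4])
1. PUSH 75 -> [3, 4, 75]
2. SWAP -> [3, 75, 4]
3. SWAP -> [3, 4, 75]
4. SWAP -> [3, 75, 4]
5. PUSH -99 -> [3, 75, 4, -99]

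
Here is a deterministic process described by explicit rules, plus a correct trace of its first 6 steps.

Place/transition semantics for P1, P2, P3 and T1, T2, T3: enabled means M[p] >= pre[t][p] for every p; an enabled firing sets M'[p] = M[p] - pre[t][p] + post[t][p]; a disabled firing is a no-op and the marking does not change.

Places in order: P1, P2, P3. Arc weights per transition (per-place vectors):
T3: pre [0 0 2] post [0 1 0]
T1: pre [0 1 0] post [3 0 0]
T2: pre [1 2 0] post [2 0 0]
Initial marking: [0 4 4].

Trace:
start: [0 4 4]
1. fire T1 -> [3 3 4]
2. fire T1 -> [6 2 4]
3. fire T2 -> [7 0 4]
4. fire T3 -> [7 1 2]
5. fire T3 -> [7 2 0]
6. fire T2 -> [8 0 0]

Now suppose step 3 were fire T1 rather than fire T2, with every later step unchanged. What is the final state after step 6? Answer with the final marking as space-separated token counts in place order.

10 1 0

(re-executing from step 3 with the substitution; state before step 3: [6 2 4])
3. fire T1 -> [9 1 4]
4. fire T3 -> [9 2 2]
5. fire T3 -> [9 3 0]
6. fire T2 -> [10 1 0]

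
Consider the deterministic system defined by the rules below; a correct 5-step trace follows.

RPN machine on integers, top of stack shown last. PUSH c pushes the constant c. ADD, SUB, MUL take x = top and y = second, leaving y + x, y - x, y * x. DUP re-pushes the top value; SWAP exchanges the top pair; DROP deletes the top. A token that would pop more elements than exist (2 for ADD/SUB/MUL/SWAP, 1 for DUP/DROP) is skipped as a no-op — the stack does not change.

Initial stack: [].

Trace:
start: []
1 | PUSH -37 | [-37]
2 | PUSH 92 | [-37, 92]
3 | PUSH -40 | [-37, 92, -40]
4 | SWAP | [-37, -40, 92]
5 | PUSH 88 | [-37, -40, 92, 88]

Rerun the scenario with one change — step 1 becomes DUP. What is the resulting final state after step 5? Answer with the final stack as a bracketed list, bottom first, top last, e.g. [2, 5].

(re-executing from step 1 with the substitution; state before step 1: [])
1 | DUP | []
2 | PUSH 92 | [92]
3 | PUSH -40 | [92, -40]
4 | SWAP | [-40, 92]
5 | PUSH 88 | [-40, 92, 88]

[-40, 92, 88]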